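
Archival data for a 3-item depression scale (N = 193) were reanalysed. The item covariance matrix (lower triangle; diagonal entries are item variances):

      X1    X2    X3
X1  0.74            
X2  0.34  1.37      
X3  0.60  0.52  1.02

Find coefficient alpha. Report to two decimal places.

coefficient alpha = 0.72

Σσ²ᵢ = 0.74 + 1.37 + 1.02 = 3.13
Σ_{i<j} σ_ij = 1.46
Var(T) = 3.13 + 2 × 1.46 = 6.05
α = (k/(k−1))·(1 − Σσ²ᵢ/Var(T)) = (3/2)·(1 − 3.13/6.05) = 0.72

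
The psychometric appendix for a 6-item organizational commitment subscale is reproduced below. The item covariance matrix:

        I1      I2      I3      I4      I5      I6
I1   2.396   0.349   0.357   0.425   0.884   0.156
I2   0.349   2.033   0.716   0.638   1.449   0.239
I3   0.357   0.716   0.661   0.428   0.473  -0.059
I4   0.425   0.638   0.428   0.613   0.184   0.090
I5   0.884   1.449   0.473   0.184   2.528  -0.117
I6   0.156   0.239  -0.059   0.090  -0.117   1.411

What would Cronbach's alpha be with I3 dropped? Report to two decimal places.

Cronbach's alpha = 0.61

Remaining items: I1, I2, I4, I5, I6 (k = 5).
Σσᵢ² = 2.396 + 2.033 + 0.613 + 2.528 + 1.411 = 8.981
σ²_T = 8.981 + 2 × 4.297 = 17.575
α (item deleted) = (5/4)·(1 − 8.981/17.575) = 0.61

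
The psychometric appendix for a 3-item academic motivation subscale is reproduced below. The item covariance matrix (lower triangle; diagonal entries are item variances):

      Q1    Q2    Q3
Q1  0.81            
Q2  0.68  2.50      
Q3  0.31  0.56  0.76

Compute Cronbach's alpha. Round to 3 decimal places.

α = 0.649

ΣVar(i) = 0.81 + 2.50 + 0.76 = 4.07
Sum of the distinct covariances = 1.55
σ²_total = 4.07 + 2 × 1.55 = 7.17
α = (k/(k−1))·(1 − ΣVar(i)/σ²_total) = (3/2)·(1 − 4.07/7.17) = 0.649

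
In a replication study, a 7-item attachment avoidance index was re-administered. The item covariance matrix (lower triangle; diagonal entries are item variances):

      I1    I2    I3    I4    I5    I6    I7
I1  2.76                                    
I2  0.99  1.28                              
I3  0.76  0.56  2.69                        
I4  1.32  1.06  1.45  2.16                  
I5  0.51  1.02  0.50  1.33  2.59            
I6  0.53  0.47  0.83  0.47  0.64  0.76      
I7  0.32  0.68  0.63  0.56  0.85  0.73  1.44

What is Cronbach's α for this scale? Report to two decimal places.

Cronbach's α = 0.82

sum of item variances = 2.76 + 1.28 + 2.69 + 2.16 + 2.59 + 0.76 + 1.44 = 13.68
Sum of off-diagonal covariances = 16.21
σ²_T = 13.68 + 2 × 16.21 = 46.10
α = (k/(k−1))·(1 − sum of item variances/σ²_T) = (7/6)·(1 − 13.68/46.10) = 0.82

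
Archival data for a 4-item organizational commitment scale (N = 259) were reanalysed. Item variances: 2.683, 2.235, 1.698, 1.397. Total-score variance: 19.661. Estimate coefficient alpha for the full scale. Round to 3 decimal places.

coefficient alpha = 0.790

Σσ²ᵢ = 2.683 + 2.235 + 1.698 + 1.397 = 8.013
α = (k/(k−1))·(1 − Σσ²ᵢ/σ²_total) = (4/3)·(1 − 8.013/19.661) = 0.790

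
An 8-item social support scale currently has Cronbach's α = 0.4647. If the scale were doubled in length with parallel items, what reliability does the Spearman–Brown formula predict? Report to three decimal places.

Length factor m = 2
α' = m·α / (1 + (m−1)·α)
   = 2 × 0.4647 / (1 + (2 − 1) × 0.4647)
   = 0.9294 / 1.4647 = 0.635

predicted reliability = 0.635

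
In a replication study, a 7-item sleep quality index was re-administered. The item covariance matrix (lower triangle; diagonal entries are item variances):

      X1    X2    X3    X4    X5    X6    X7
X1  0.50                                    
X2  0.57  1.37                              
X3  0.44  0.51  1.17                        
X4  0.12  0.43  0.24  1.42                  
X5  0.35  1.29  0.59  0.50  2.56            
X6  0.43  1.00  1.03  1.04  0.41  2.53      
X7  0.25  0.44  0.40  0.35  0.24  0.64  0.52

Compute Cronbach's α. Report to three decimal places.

sum of item variances = 0.50 + 1.37 + 1.17 + 1.42 + 2.56 + 2.53 + 0.52 = 10.07
Sum of the distinct covariances = 11.27
σ²_total = 10.07 + 2 × 11.27 = 32.61
α = (k/(k−1))·(1 − sum of item variances/σ²_total) = (7/6)·(1 − 10.07/32.61) = 0.806

Cronbach's α = 0.806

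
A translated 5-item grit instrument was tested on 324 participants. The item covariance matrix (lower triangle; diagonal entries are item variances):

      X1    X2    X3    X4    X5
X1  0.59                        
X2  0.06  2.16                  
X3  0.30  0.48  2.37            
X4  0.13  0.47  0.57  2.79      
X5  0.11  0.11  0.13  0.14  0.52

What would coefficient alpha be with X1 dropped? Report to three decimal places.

coefficient alpha = 0.435

Remaining items: X2, X3, X4, X5 (k = 4).
Σσ²ᵢ = 2.16 + 2.37 + 2.79 + 0.52 = 7.84
σ²_total = 7.84 + 2 × 1.90 = 11.64
α (item deleted) = (4/3)·(1 − 7.84/11.64) = 0.435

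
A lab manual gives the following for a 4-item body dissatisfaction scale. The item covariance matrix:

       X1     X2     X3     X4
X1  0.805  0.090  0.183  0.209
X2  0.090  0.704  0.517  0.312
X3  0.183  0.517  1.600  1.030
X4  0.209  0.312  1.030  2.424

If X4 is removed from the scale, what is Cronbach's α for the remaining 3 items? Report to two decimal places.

α = 0.51

Remaining items: X1, X2, X3 (k = 3).
Σσ²ᵢ = 0.805 + 0.704 + 1.600 = 3.109
Var(T) = 3.109 + 2 × 0.790 = 4.689
α (item deleted) = (3/2)·(1 − 3.109/4.689) = 0.51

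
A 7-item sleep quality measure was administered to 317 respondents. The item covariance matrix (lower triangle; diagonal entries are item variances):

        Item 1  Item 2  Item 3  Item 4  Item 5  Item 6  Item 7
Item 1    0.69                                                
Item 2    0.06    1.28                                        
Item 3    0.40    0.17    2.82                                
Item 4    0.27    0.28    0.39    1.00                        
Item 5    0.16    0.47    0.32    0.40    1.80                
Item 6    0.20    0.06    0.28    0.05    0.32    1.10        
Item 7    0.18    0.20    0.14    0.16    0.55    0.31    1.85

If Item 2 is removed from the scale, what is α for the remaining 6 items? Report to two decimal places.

Remaining items: Item 1, Item 3, Item 4, Item 5, Item 6, Item 7 (k = 6).
Σσᵢ² = 0.69 + 2.82 + 1.00 + 1.80 + 1.10 + 1.85 = 9.26
total variance = 9.26 + 2 × 4.13 = 17.52
α (item deleted) = (6/5)·(1 − 9.26/17.52) = 0.57

α = 0.57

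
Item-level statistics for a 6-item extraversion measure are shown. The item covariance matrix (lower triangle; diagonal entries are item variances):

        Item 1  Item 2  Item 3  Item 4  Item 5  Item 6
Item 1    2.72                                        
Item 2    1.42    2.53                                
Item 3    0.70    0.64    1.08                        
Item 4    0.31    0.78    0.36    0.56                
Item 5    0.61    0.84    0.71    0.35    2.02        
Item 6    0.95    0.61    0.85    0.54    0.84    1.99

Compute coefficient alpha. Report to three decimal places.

coefficient alpha = 0.790

Σσ²ᵢ = 2.72 + 2.53 + 1.08 + 0.56 + 2.02 + 1.99 = 10.90
Sum of the distinct covariances = 10.51
Var(T) = 10.90 + 2 × 10.51 = 31.92
α = (k/(k−1))·(1 − Σσ²ᵢ/Var(T)) = (6/5)·(1 − 10.90/31.92) = 0.790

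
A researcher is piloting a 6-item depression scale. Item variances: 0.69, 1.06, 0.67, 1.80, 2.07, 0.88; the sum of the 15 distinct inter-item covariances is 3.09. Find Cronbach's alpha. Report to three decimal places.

sum of item variances = 0.69 + 1.06 + 0.67 + 1.80 + 2.07 + 0.88 = 7.17
Sum of distinct covariances = 3.09
σ²_total = sum of item variances + 2·Σcov = 7.17 + 2 × 3.09 = 13.35
α = (6/5)·(1 − 7.17/13.35) = 0.556

α = 0.556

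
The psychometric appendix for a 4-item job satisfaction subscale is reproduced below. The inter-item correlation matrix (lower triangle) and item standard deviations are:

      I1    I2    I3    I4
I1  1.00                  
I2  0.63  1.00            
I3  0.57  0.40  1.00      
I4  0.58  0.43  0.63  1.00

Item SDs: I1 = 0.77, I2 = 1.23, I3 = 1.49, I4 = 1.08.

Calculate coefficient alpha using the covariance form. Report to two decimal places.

Σσ²ᵢ = 0.77² + 1.23² + 1.49² + 1.08² = 5.4923
Covariances σ_ij = r_ij · s_i · s_j:
  σ(I1,I2) = 0.63 × 0.77 × 1.23 = 0.5967
  σ(I1,I3) = 0.57 × 0.77 × 1.49 = 0.6540
  σ(I1,I4) = 0.58 × 0.77 × 1.08 = 0.4823
  σ(I2,I3) = 0.40 × 1.23 × 1.49 = 0.7331
  σ(I2,I4) = 0.43 × 1.23 × 1.08 = 0.5712
  σ(I3,I4) = 0.63 × 1.49 × 1.08 = 1.0138
σ²_T = Σσ²ᵢ + 2·Σσ_ij = 5.4923 + 2 × 4.0511 = 13.5945
α = (4/3)·(1 − 5.4923/13.5945) = 0.79

coefficient alpha = 0.79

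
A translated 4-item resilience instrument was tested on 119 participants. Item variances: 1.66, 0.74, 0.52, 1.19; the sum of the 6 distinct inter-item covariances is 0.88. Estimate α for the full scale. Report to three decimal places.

α = 0.400

sum of item variances = 1.66 + 0.74 + 0.52 + 1.19 = 4.11
Sum of distinct covariances = 0.88
Var(T) = sum of item variances + 2·Σcov = 4.11 + 2 × 0.88 = 5.87
α = (4/3)·(1 − 4.11/5.87) = 0.400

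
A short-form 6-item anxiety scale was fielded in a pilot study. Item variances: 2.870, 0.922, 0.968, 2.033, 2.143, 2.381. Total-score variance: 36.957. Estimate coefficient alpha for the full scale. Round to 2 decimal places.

Σσ²ᵢ = 2.870 + 0.922 + 0.968 + 2.033 + 2.143 + 2.381 = 11.317
α = (k/(k−1))·(1 − Σσ²ᵢ/σ²_total) = (6/5)·(1 − 11.317/36.957) = 0.83

α = 0.83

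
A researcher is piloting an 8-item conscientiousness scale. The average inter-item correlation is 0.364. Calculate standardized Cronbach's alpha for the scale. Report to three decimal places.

α = 0.821

Standardized α = k·r̄ / (1 + (k−1)·r̄) = 8 × 0.364 / (1 + 7 × 0.364)
  = 2.9120 / 3.5480 = 0.821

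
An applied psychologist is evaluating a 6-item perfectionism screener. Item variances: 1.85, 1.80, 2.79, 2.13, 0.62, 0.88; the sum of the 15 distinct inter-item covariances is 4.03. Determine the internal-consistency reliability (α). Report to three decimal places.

α = 0.533

ΣVar(i) = 1.85 + 1.80 + 2.79 + 2.13 + 0.62 + 0.88 = 10.07
Sum of distinct covariances = 4.03
σ²_total = ΣVar(i) + 2·Σcov = 10.07 + 2 × 4.03 = 18.13
α = (6/5)·(1 − 10.07/18.13) = 0.533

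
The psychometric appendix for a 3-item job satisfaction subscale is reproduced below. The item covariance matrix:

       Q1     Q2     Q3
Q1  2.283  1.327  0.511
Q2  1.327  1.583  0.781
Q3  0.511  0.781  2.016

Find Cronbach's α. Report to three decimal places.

ΣVar(i) = 2.283 + 1.583 + 2.016 = 5.882
Σ_{i<j} σ_ij = 2.619
total variance = 5.882 + 2 × 2.619 = 11.120
α = (k/(k−1))·(1 − ΣVar(i)/total variance) = (3/2)·(1 − 5.882/11.120) = 0.707

α = 0.707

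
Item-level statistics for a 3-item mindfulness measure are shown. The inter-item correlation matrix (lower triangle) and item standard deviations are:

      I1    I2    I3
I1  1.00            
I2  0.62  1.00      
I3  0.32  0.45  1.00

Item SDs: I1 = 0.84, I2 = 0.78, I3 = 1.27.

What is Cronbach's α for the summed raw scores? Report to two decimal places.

Σσ²ᵢ = 0.84² + 0.78² + 1.27² = 2.9269
Covariances σ_ij = r_ij · s_i · s_j:
  σ(I1,I2) = 0.62 × 0.84 × 0.78 = 0.4062
  σ(I1,I3) = 0.32 × 0.84 × 1.27 = 0.3414
  σ(I2,I3) = 0.45 × 0.78 × 1.27 = 0.4458
σ²_T = Σσ²ᵢ + 2·Σσ_ij = 2.9269 + 2 × 1.1934 = 5.3137
α = (3/2)·(1 − 2.9269/5.3137) = 0.67

Cronbach's α = 0.67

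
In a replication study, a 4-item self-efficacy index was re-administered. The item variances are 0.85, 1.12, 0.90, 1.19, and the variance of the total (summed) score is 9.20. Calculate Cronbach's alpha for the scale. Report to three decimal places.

sum of item variances = 0.85 + 1.12 + 0.90 + 1.19 = 4.06
α = (k/(k−1))·(1 − sum of item variances/total variance) = (4/3)·(1 − 4.06/9.20) = 0.745

α = 0.745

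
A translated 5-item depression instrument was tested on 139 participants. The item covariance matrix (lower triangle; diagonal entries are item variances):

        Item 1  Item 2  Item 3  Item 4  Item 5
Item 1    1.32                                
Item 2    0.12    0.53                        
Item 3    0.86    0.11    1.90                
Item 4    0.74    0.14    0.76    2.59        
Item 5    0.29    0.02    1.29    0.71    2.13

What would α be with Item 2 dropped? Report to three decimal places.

Remaining items: Item 1, Item 3, Item 4, Item 5 (k = 4).
sum of item variances = 1.32 + 1.90 + 2.59 + 2.13 = 7.94
total variance = 7.94 + 2 × 4.65 = 17.24
α (item deleted) = (4/3)·(1 − 7.94/17.24) = 0.719

α = 0.719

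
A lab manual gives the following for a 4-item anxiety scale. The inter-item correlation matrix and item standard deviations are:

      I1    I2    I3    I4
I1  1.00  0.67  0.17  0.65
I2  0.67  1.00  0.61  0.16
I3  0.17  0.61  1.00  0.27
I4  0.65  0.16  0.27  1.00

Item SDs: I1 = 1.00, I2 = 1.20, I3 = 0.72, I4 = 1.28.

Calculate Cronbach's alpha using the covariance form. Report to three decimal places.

Σσ²ᵢ = 1.00² + 1.20² + 0.72² + 1.28² = 4.5968
Covariances σ_ij = r_ij · s_i · s_j:
  σ(I1,I2) = 0.67 × 1.00 × 1.20 = 0.8040
  σ(I1,I3) = 0.17 × 1.00 × 0.72 = 0.1224
  σ(I1,I4) = 0.65 × 1.00 × 1.28 = 0.8320
  σ(I2,I3) = 0.61 × 1.20 × 0.72 = 0.5270
  σ(I2,I4) = 0.16 × 1.20 × 1.28 = 0.2458
  σ(I3,I4) = 0.27 × 0.72 × 1.28 = 0.2488
σ²_T = Σσ²ᵢ + 2·Σσ_ij = 4.5968 + 2 × 2.7800 = 10.1568
α = (4/3)·(1 − 4.5968/10.1568) = 0.730

α = 0.730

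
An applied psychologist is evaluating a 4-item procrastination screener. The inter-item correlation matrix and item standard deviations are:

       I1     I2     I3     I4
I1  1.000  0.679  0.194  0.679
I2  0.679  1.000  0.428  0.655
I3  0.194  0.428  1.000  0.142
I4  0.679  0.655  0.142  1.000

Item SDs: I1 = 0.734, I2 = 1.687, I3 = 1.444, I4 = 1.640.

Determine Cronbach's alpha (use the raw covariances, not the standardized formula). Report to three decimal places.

α = 0.738

Σσ²ᵢ = 0.734² + 1.687² + 1.444² + 1.640² = 8.1595
Covariances σ_ij = r_ij · s_i · s_j:
  σ(I1,I2) = 0.679 × 0.734 × 1.687 = 0.8408
  σ(I1,I3) = 0.194 × 0.734 × 1.444 = 0.2056
  σ(I1,I4) = 0.679 × 0.734 × 1.640 = 0.8174
  σ(I2,I3) = 0.428 × 1.687 × 1.444 = 1.0426
  σ(I2,I4) = 0.655 × 1.687 × 1.640 = 1.8122
  σ(I3,I4) = 0.142 × 1.444 × 1.640 = 0.3363
σ²_T = Σσ²ᵢ + 2·Σσ_ij = 8.1595 + 2 × 5.0549 = 18.2693
α = (4/3)·(1 − 8.1595/18.2693) = 0.738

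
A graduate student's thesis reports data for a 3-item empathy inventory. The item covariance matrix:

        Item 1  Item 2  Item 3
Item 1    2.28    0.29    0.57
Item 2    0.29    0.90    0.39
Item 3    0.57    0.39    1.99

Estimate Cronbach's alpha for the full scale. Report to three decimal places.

α = 0.489

Σσᵢ² = 2.28 + 0.90 + 1.99 = 5.17
Sum of the distinct covariances = 1.25
σ²_total = 5.17 + 2 × 1.25 = 7.67
α = (k/(k−1))·(1 − Σσᵢ²/σ²_total) = (3/2)·(1 − 5.17/7.67) = 0.489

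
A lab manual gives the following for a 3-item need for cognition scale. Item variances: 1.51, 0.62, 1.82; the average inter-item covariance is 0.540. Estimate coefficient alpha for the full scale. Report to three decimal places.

α = 0.676

Σσᵢ² = 1.51 + 0.62 + 1.82 = 3.95
Sum of the 3 distinct covariances = 3 × 0.540 = 1.620
total variance = Σσᵢ² + 2·Σcov = 3.95 + 2 × 1.620 = 7.190
α = (3/2)·(1 − 3.95/7.190) = 0.676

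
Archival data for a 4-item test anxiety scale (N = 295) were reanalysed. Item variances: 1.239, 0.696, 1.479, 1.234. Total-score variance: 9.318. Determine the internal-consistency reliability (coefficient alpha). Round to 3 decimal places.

Σσᵢ² = 1.239 + 0.696 + 1.479 + 1.234 = 4.648
α = (k/(k−1))·(1 − Σσᵢ²/σ²_T) = (4/3)·(1 − 4.648/9.318) = 0.668

coefficient alpha = 0.668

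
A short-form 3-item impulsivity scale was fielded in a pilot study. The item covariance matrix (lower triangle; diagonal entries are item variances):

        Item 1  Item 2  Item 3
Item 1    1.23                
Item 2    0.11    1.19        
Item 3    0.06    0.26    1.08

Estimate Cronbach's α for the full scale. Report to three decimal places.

Cronbach's α = 0.296

Σσᵢ² = 1.23 + 1.19 + 1.08 = 3.50
Sum of off-diagonal covariances = 0.43
total variance = 3.50 + 2 × 0.43 = 4.36
α = (k/(k−1))·(1 − Σσᵢ²/total variance) = (3/2)·(1 − 3.50/4.36) = 0.296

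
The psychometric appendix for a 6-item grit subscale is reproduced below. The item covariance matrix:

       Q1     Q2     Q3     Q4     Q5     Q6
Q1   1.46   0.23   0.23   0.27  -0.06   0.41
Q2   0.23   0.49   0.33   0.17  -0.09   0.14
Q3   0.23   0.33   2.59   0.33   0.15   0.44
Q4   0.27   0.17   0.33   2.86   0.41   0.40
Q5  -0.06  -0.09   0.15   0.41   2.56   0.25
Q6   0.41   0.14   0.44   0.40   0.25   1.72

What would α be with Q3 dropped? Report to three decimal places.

α = 0.399

Remaining items: Q1, Q2, Q4, Q5, Q6 (k = 5).
ΣVar(i) = 1.46 + 0.49 + 2.86 + 2.56 + 1.72 = 9.09
σ²_total = 9.09 + 2 × 2.13 = 13.35
α (item deleted) = (5/4)·(1 − 9.09/13.35) = 0.399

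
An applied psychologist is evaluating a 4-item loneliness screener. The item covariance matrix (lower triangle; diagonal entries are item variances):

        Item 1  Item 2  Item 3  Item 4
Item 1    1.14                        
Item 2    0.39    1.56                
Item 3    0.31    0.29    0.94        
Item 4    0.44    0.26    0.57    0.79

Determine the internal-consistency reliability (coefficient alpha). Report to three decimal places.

coefficient alpha = 0.673

ΣVar(i) = 1.14 + 1.56 + 0.94 + 0.79 = 4.43
Sum of off-diagonal covariances = 2.26
total variance = 4.43 + 2 × 2.26 = 8.95
α = (k/(k−1))·(1 − ΣVar(i)/total variance) = (4/3)·(1 − 4.43/8.95) = 0.673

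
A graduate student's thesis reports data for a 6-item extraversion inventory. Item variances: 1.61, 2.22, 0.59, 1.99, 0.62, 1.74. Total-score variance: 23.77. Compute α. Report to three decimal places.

α = 0.757

Σσ²ᵢ = 1.61 + 2.22 + 0.59 + 1.99 + 0.62 + 1.74 = 8.77
α = (k/(k−1))·(1 − Σσ²ᵢ/Var(T)) = (6/5)·(1 − 8.77/23.77) = 0.757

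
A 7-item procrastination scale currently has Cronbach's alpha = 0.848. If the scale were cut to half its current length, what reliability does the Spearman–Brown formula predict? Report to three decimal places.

predicted reliability = 0.736

Length factor m = 1/2
α' = m·α / (1 − (1−m)·α)
   = 1/2 × 0.848 / (1 − (1 − 1/2) × 0.848)
   = 0.4240 / 0.5760 = 0.736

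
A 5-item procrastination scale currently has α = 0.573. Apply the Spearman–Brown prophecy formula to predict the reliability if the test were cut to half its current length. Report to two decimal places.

Length factor m = 1/2
α' = m·α / (1 − (1−m)·α)
   = 1/2 × 0.573 / (1 − (1 − 1/2) × 0.573)
   = 0.2865 / 0.7135 = 0.40

predicted reliability = 0.40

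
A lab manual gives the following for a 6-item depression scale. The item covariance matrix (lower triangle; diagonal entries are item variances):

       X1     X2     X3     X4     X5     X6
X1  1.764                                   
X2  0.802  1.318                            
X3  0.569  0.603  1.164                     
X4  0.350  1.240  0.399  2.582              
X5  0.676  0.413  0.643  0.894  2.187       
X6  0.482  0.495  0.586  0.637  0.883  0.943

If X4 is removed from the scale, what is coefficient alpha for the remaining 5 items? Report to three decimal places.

Remaining items: X1, X2, X3, X5, X6 (k = 5).
ΣVar(i) = 1.764 + 1.318 + 1.164 + 2.187 + 0.943 = 7.376
Var(T) = 7.376 + 2 × 6.152 = 19.680
α (item deleted) = (5/4)·(1 − 7.376/19.680) = 0.782

α = 0.782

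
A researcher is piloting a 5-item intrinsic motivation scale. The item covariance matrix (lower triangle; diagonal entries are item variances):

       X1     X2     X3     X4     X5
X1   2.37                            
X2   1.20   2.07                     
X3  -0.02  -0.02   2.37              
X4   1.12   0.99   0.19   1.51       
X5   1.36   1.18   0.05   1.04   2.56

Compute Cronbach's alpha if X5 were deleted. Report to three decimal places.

α = 0.605

Remaining items: X1, X2, X3, X4 (k = 4).
Σσ²ᵢ = 2.37 + 2.07 + 2.37 + 1.51 = 8.32
σ²_total = 8.32 + 2 × 3.46 = 15.24
α (item deleted) = (4/3)·(1 − 8.32/15.24) = 0.605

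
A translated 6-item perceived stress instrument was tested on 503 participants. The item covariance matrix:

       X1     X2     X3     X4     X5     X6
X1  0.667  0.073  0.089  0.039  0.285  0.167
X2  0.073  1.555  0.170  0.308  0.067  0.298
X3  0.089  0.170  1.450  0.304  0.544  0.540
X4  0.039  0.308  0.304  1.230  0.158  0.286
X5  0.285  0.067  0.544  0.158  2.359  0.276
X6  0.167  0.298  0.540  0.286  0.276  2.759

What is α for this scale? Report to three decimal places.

ΣVar(i) = 0.667 + 1.555 + 1.450 + 1.230 + 2.359 + 2.759 = 10.020
Sum of the distinct covariances = 3.604
Var(T) = 10.020 + 2 × 3.604 = 17.228
α = (k/(k−1))·(1 − ΣVar(i)/Var(T)) = (6/5)·(1 − 10.020/17.228) = 0.502

α = 0.502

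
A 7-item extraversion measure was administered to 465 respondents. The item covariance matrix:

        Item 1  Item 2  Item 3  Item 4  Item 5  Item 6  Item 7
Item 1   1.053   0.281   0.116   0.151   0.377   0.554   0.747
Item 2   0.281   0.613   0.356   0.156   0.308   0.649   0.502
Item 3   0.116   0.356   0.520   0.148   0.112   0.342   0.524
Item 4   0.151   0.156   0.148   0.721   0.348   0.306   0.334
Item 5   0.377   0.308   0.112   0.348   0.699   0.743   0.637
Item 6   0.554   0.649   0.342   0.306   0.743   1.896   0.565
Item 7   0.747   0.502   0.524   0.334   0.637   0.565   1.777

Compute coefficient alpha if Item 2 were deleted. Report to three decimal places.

α = 0.772

Remaining items: Item 1, Item 3, Item 4, Item 5, Item 6, Item 7 (k = 6).
Σσᵢ² = 1.053 + 0.520 + 0.721 + 0.699 + 1.896 + 1.777 = 6.666
σ²_total = 6.666 + 2 × 6.004 = 18.674
α (item deleted) = (6/5)·(1 − 6.666/18.674) = 0.772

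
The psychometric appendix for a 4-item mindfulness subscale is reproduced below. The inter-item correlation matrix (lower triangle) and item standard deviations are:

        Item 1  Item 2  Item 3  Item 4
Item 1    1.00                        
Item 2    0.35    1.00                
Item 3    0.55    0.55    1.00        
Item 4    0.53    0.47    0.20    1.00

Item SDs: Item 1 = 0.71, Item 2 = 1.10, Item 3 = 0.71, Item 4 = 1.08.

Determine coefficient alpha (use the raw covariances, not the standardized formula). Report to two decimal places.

Σσ²ᵢ = 0.71² + 1.10² + 0.71² + 1.08² = 3.3846
Covariances σ_ij = r_ij · s_i · s_j:
  σ(Item 1,Item 2) = 0.35 × 0.71 × 1.10 = 0.2733
  σ(Item 1,Item 3) = 0.55 × 0.71 × 0.71 = 0.2773
  σ(Item 1,Item 4) = 0.53 × 0.71 × 1.08 = 0.4064
  σ(Item 2,Item 3) = 0.55 × 1.10 × 0.71 = 0.4296
  σ(Item 2,Item 4) = 0.47 × 1.10 × 1.08 = 0.5584
  σ(Item 3,Item 4) = 0.20 × 0.71 × 1.08 = 0.1534
σ²_T = Σσ²ᵢ + 2·Σσ_ij = 3.3846 + 2 × 2.0984 = 7.5814
α = (4/3)·(1 − 3.3846/7.5814) = 0.74

α = 0.74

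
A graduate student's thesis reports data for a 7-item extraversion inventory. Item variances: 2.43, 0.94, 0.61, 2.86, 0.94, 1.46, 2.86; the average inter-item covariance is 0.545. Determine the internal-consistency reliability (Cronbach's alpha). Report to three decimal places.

Σσ²ᵢ = 2.43 + 0.94 + 0.61 + 2.86 + 0.94 + 1.46 + 2.86 = 12.10
Sum of the 21 distinct covariances = 21 × 0.545 = 11.445
Var(T) = Σσ²ᵢ + 2·Σcov = 12.10 + 2 × 11.445 = 34.990
α = (7/6)·(1 − 12.10/34.990) = 0.763

Cronbach's alpha = 0.763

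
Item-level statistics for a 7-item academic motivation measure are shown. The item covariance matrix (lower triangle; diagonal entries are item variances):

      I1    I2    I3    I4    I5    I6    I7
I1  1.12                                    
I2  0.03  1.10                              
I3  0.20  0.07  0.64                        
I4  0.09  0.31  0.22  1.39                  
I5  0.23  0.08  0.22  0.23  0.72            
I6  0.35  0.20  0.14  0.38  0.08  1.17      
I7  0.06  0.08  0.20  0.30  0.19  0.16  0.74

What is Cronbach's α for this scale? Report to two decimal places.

Cronbach's α = 0.61

Σσᵢ² = 1.12 + 1.10 + 0.64 + 1.39 + 0.72 + 1.17 + 0.74 = 6.88
Sum of off-diagonal covariances = 3.82
Var(T) = 6.88 + 2 × 3.82 = 14.52
α = (k/(k−1))·(1 − Σσᵢ²/Var(T)) = (7/6)·(1 − 6.88/14.52) = 0.61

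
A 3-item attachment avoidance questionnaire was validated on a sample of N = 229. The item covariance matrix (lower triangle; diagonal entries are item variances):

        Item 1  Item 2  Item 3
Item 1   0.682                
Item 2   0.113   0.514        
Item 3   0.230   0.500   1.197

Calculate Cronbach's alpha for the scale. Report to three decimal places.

sum of item variances = 0.682 + 0.514 + 1.197 = 2.393
Sum of off-diagonal covariances = 0.843
σ²_T = 2.393 + 2 × 0.843 = 4.079
α = (k/(k−1))·(1 − sum of item variances/σ²_T) = (3/2)·(1 − 2.393/4.079) = 0.620

Cronbach's alpha = 0.620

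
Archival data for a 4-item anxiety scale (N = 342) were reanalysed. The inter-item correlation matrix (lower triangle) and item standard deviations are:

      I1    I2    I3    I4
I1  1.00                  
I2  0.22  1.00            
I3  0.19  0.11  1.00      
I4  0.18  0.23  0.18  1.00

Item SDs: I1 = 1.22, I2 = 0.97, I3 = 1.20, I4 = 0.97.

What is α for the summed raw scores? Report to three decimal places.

Σσ²ᵢ = 1.22² + 0.97² + 1.20² + 0.97² = 4.8102
Covariances σ_ij = r_ij · s_i · s_j:
  σ(I1,I2) = 0.22 × 1.22 × 0.97 = 0.2603
  σ(I1,I3) = 0.19 × 1.22 × 1.20 = 0.2782
  σ(I1,I4) = 0.18 × 1.22 × 0.97 = 0.2130
  σ(I2,I3) = 0.11 × 0.97 × 1.20 = 0.1280
  σ(I2,I4) = 0.23 × 0.97 × 0.97 = 0.2164
  σ(I3,I4) = 0.18 × 1.20 × 0.97 = 0.2095
σ²_T = Σσ²ᵢ + 2·Σσ_ij = 4.8102 + 2 × 1.3054 = 7.4210
α = (4/3)·(1 − 4.8102/7.4210) = 0.469

α = 0.469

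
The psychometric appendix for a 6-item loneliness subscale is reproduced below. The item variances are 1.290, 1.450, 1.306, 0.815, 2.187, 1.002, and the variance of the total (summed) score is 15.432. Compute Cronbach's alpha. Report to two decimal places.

Σσ²ᵢ = 1.290 + 1.450 + 1.306 + 0.815 + 2.187 + 1.002 = 8.050
α = (k/(k−1))·(1 − Σσ²ᵢ/σ²_total) = (6/5)·(1 − 8.050/15.432) = 0.57

α = 0.57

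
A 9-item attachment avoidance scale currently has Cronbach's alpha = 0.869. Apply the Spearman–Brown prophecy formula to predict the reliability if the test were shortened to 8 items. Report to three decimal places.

predicted reliability = 0.855

Length factor m = 8/9 = 0.8889
α' = m·α / (1 − (1−m)·α)
   = 8/9 × 0.869 / (1 − (1 − 8/9) × 0.869)
   = 0.7724 / 0.9034 = 0.855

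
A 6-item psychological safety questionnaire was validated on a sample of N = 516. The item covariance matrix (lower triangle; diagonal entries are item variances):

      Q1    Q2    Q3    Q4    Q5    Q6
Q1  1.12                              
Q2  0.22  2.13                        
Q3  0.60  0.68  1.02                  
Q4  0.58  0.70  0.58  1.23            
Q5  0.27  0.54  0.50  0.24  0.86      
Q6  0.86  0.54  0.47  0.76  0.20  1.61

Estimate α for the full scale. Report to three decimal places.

Σσᵢ² = 1.12 + 2.13 + 1.02 + 1.23 + 0.86 + 1.61 = 7.97
Σ_{i<j} σ_ij = 7.74
total variance = 7.97 + 2 × 7.74 = 23.45
α = (k/(k−1))·(1 − Σσᵢ²/total variance) = (6/5)·(1 − 7.97/23.45) = 0.792

α = 0.792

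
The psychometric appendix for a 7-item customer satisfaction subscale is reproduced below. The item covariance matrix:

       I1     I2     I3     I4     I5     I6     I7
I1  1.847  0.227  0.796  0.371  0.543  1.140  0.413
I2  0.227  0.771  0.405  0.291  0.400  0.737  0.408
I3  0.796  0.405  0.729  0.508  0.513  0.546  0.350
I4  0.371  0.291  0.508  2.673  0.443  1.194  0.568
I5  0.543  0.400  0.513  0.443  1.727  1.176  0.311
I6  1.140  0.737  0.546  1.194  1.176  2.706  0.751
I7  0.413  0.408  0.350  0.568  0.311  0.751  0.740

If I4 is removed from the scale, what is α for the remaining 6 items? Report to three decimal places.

Remaining items: I1, I2, I3, I5, I6, I7 (k = 6).
Σσᵢ² = 1.847 + 0.771 + 0.729 + 1.727 + 2.706 + 0.740 = 8.520
total variance = 8.520 + 2 × 8.716 = 25.952
α (item deleted) = (6/5)·(1 − 8.520/25.952) = 0.806

α = 0.806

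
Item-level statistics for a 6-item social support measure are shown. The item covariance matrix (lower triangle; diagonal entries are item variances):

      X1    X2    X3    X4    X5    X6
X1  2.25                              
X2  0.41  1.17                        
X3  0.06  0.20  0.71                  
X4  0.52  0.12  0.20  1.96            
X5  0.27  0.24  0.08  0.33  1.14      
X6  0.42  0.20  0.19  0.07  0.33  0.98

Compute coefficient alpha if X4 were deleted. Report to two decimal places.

Remaining items: X1, X2, X3, X5, X6 (k = 5).
Σσ²ᵢ = 2.25 + 1.17 + 0.71 + 1.14 + 0.98 = 6.25
total variance = 6.25 + 2 × 2.40 = 11.05
α (item deleted) = (5/4)·(1 − 6.25/11.05) = 0.54

coefficient alpha = 0.54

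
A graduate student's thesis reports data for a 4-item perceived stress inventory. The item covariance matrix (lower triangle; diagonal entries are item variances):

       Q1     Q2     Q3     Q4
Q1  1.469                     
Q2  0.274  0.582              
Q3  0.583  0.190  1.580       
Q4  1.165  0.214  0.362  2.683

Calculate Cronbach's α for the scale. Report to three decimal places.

ΣVar(i) = 1.469 + 0.582 + 1.580 + 2.683 = 6.314
Σ_{i<j} σ_ij = 2.788
total variance = 6.314 + 2 × 2.788 = 11.890
α = (k/(k−1))·(1 − ΣVar(i)/total variance) = (4/3)·(1 − 6.314/11.890) = 0.625

α = 0.625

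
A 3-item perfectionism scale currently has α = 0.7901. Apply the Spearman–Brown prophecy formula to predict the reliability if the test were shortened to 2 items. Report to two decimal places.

Length factor m = 2/3 = 0.6667
α' = m·α / (1 − (1−m)·α)
   = 2/3 × 0.7901 / (1 − (1 − 2/3) × 0.7901)
   = 0.5267 / 0.7366 = 0.72

predicted reliability = 0.72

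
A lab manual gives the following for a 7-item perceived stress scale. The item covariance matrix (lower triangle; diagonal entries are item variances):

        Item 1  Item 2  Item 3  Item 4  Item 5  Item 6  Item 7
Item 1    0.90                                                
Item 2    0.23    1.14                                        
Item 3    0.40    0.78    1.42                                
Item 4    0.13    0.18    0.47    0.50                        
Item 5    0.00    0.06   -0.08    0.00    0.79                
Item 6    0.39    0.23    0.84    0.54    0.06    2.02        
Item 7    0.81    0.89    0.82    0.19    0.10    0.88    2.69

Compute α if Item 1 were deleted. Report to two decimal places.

Remaining items: Item 2, Item 3, Item 4, Item 5, Item 6, Item 7 (k = 6).
sum of item variances = 1.14 + 1.42 + 0.50 + 0.79 + 2.02 + 2.69 = 8.56
total variance = 8.56 + 2 × 5.96 = 20.48
α (item deleted) = (6/5)·(1 − 8.56/20.48) = 0.70

α = 0.70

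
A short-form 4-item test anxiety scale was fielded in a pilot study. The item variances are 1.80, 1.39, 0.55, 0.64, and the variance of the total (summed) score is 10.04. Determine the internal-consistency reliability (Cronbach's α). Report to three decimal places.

α = 0.752

ΣVar(i) = 1.80 + 1.39 + 0.55 + 0.64 = 4.38
α = (k/(k−1))·(1 − ΣVar(i)/σ²_total) = (4/3)·(1 − 4.38/10.04) = 0.752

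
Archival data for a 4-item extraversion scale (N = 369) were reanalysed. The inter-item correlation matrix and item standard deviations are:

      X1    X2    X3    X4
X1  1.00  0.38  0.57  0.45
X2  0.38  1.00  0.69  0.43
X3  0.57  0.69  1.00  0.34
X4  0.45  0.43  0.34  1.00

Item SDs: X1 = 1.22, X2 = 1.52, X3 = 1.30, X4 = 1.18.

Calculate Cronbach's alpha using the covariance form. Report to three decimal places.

Σσ²ᵢ = 1.22² + 1.52² + 1.30² + 1.18² = 6.8812
Covariances σ_ij = r_ij · s_i · s_j:
  σ(X1,X2) = 0.38 × 1.22 × 1.52 = 0.7047
  σ(X1,X3) = 0.57 × 1.22 × 1.30 = 0.9040
  σ(X1,X4) = 0.45 × 1.22 × 1.18 = 0.6478
  σ(X2,X3) = 0.69 × 1.52 × 1.30 = 1.3634
  σ(X2,X4) = 0.43 × 1.52 × 1.18 = 0.7712
  σ(X3,X4) = 0.34 × 1.30 × 1.18 = 0.5216
σ²_T = Σσ²ᵢ + 2·Σσ_ij = 6.8812 + 2 × 4.9127 = 16.7066
α = (4/3)·(1 − 6.8812/16.7066) = 0.784

α = 0.784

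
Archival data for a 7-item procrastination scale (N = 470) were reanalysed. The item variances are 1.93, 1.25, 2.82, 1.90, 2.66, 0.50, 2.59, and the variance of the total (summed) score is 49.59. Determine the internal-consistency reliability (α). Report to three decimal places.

Σσᵢ² = 1.93 + 1.25 + 2.82 + 1.90 + 2.66 + 0.50 + 2.59 = 13.65
α = (k/(k−1))·(1 − Σσᵢ²/Var(T)) = (7/6)·(1 − 13.65/49.59) = 0.846

α = 0.846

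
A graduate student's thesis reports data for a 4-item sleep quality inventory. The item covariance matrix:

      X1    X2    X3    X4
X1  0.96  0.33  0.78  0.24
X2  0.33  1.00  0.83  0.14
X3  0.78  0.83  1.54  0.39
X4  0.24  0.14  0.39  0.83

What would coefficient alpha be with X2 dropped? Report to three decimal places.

α = 0.688

Remaining items: X1, X3, X4 (k = 3).
sum of item variances = 0.96 + 1.54 + 0.83 = 3.33
total variance = 3.33 + 2 × 1.41 = 6.15
α (item deleted) = (3/2)·(1 − 3.33/6.15) = 0.688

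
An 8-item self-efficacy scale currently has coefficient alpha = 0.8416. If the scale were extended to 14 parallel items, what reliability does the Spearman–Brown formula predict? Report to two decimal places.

Length factor m = 14/8 = 1.7500
α' = m·α / (1 + (m−1)·α)
   = 14/8 × 0.8416 / (1 + (14/8 − 1) × 0.8416)
   = 1.4728 / 1.6312 = 0.90

predicted reliability = 0.90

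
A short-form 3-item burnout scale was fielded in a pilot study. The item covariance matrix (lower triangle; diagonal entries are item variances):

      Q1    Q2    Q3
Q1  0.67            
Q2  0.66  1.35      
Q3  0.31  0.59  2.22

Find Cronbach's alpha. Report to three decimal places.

Cronbach's alpha = 0.636

Σσᵢ² = 0.67 + 1.35 + 2.22 = 4.24
Sum of the distinct covariances = 1.56
total variance = 4.24 + 2 × 1.56 = 7.36
α = (k/(k−1))·(1 − Σσᵢ²/total variance) = (3/2)·(1 − 4.24/7.36) = 0.636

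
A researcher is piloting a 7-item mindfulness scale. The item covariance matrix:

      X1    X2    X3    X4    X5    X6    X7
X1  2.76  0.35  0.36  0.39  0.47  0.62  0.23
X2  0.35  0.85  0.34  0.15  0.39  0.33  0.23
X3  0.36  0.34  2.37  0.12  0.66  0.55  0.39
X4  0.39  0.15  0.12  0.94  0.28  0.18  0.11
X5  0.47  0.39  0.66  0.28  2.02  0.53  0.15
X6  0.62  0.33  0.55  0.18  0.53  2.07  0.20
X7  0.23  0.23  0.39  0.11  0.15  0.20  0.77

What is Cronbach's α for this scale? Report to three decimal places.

Σσ²ᵢ = 2.76 + 0.85 + 2.37 + 0.94 + 2.02 + 2.07 + 0.77 = 11.78
Sum of off-diagonal covariances = 7.03
Var(T) = 11.78 + 2 × 7.03 = 25.84
α = (k/(k−1))·(1 − Σσ²ᵢ/Var(T)) = (7/6)·(1 − 11.78/25.84) = 0.635

α = 0.635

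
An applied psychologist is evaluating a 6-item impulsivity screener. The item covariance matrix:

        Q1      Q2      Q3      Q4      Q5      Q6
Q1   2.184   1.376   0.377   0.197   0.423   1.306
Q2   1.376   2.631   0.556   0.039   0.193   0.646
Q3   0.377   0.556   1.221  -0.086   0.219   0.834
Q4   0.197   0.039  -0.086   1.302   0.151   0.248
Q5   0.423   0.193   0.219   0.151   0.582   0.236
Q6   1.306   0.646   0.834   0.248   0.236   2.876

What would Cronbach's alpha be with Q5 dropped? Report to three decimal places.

α = 0.648

Remaining items: Q1, Q2, Q3, Q4, Q6 (k = 5).
sum of item variances = 2.184 + 2.631 + 1.221 + 1.302 + 2.876 = 10.214
total variance = 10.214 + 2 × 5.493 = 21.200
α (item deleted) = (5/4)·(1 − 10.214/21.200) = 0.648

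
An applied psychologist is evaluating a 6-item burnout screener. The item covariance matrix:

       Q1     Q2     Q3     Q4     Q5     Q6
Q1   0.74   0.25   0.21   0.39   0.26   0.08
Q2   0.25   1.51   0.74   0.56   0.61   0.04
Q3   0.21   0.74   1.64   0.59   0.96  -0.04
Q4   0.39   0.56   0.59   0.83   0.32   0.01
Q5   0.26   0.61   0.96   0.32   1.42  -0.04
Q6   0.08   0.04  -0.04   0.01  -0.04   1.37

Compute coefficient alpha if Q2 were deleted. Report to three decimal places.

α = 0.597

Remaining items: Q1, Q3, Q4, Q5, Q6 (k = 5).
sum of item variances = 0.74 + 1.64 + 0.83 + 1.42 + 1.37 = 6.00
σ²_total = 6.00 + 2 × 2.74 = 11.48
α (item deleted) = (5/4)·(1 − 6.00/11.48) = 0.597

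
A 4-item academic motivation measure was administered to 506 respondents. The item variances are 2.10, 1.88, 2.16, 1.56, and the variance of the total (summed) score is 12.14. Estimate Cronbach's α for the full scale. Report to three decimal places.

Σσᵢ² = 2.10 + 1.88 + 2.16 + 1.56 = 7.70
α = (k/(k−1))·(1 − Σσᵢ²/σ²_T) = (4/3)·(1 − 7.70/12.14) = 0.488

α = 0.488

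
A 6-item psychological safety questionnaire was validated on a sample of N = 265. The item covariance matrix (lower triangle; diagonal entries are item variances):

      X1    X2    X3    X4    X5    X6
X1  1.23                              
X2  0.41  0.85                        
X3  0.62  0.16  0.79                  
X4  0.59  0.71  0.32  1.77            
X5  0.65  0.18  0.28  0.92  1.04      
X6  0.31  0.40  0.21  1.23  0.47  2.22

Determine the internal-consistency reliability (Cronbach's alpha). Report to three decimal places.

Σσ²ᵢ = 1.23 + 0.85 + 0.79 + 1.77 + 1.04 + 2.22 = 7.90
Σ_{i<j} σ_ij = 7.46
total variance = 7.90 + 2 × 7.46 = 22.82
α = (k/(k−1))·(1 − Σσ²ᵢ/total variance) = (6/5)·(1 − 7.90/22.82) = 0.785

α = 0.785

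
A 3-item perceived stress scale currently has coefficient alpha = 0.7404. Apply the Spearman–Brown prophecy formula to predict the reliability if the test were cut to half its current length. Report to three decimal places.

predicted reliability = 0.588

Length factor m = 1/2
α' = m·α / (1 − (1−m)·α)
   = 1/2 × 0.7404 / (1 − (1 − 1/2) × 0.7404)
   = 0.3702 / 0.6298 = 0.588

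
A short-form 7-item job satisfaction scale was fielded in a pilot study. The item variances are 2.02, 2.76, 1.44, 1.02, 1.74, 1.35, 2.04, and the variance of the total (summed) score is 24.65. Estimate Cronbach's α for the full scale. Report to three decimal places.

α = 0.581

ΣVar(i) = 2.02 + 2.76 + 1.44 + 1.02 + 1.74 + 1.35 + 2.04 = 12.37
α = (k/(k−1))·(1 − ΣVar(i)/total variance) = (7/6)·(1 − 12.37/24.65) = 0.581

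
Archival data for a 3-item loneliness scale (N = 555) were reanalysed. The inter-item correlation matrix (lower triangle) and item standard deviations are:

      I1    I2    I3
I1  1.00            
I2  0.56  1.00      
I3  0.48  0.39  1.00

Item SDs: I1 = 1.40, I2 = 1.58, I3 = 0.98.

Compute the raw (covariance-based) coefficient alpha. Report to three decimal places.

coefficient alpha = 0.720

Σσ²ᵢ = 1.40² + 1.58² + 0.98² = 5.4168
Covariances σ_ij = r_ij · s_i · s_j:
  σ(I1,I2) = 0.56 × 1.40 × 1.58 = 1.2387
  σ(I1,I3) = 0.48 × 1.40 × 0.98 = 0.6586
  σ(I2,I3) = 0.39 × 1.58 × 0.98 = 0.6039
σ²_T = Σσ²ᵢ + 2·Σσ_ij = 5.4168 + 2 × 2.5012 = 10.4192
α = (3/2)·(1 − 5.4168/10.4192) = 0.720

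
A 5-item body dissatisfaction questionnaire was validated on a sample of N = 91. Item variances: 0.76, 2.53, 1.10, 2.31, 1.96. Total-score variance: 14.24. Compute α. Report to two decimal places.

ΣVar(i) = 0.76 + 2.53 + 1.10 + 2.31 + 1.96 = 8.66
α = (k/(k−1))·(1 − ΣVar(i)/total variance) = (5/4)·(1 − 8.66/14.24) = 0.49

α = 0.49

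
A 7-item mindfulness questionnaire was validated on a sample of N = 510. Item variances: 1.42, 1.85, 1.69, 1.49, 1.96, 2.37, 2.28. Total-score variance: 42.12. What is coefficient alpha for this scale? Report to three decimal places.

coefficient alpha = 0.805

Σσ²ᵢ = 1.42 + 1.85 + 1.69 + 1.49 + 1.96 + 2.37 + 2.28 = 13.06
α = (k/(k−1))·(1 − Σσ²ᵢ/Var(T)) = (7/6)·(1 − 13.06/42.12) = 0.805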